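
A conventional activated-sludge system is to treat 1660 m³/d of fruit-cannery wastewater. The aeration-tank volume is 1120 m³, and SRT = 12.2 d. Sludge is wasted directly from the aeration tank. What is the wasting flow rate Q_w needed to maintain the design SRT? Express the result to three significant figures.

Wasting from the aeration tank: Q_w = V / θ_c = 1120 / 12.2 = 91.80 m³/d.

Q_w ≈ 91.8 m³/d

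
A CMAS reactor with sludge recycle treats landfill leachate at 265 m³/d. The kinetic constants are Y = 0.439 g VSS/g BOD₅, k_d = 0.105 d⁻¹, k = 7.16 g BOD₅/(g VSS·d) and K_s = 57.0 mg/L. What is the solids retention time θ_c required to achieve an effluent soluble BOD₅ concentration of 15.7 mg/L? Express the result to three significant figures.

Specific growth rate at S = 15.7 mg/L: μ = YkS/(K_s+S) = 0.439·7.16·15.7/(57.0+15.7) = 0.6788 d⁻¹.
θ_c = 1/(μ − k_d) = 1/(0.6788 − 0.105) = 1/0.5738 = 1.743 d.

θ_c ≈ 1.74 d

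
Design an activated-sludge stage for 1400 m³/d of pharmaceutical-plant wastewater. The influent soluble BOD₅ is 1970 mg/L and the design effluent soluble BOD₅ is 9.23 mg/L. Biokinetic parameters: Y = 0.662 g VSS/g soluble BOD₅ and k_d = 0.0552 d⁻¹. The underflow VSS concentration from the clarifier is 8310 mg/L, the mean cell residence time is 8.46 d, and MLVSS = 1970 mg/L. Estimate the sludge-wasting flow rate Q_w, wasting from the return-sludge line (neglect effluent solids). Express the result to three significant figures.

Q_w ≈ 149 m³/d

Rearranging the biomass balance for a CMAS with decay, V = Y·Q·ΔS·θ_c / [X·(1+k_d θ_c)] = 0.662 × 1400 × (1970 − 9.23) × 8.46 / [1970 × (1 + 0.0552 × 8.46)] = 1.54×10^7 / 2890 = 5320 m³.
Q_w = (V·X)/(θ_c X_r) = 5320 × 1970 / (8.46 × 8310) = 149.1 m³/d.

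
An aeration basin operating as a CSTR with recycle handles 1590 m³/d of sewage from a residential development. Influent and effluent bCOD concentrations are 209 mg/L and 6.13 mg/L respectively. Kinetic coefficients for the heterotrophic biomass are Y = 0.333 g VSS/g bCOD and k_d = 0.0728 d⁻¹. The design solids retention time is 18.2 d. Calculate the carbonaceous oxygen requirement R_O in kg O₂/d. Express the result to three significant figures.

R_O ≈ 257 kg O₂/d

Y_obs = Y / (1 + k_d θ_c) = 0.333 / (1 + 0.0728 × 18.2) = 0.333 / 2.325 = 0.1432.
Substrate removed = Q·(S₀ − S) = 1590 m³/d × (209 − 6.13) g/m³ = 3.23×10^5 g/d = 322.6 kg/d.
Net sludge production P_X = 0.1432 × 322.6 = 46.20 kg VSS/d.
Carbonaceous O₂ demand = substrate oxidised − cell-mass equivalent = 322.6 − 1.42 × 46.20 = 257.0 kg O₂/d.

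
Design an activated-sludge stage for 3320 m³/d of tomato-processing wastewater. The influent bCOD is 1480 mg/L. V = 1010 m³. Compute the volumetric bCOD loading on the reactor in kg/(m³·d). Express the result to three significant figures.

L_v ≈ 4.86 kg bCOD/(m³·d)

Applied bCOD load per unit volume = Q·S₀/V = (3320 × 1480/1000)/1010 = 4.865 kg bCOD·m⁻³·d⁻¹.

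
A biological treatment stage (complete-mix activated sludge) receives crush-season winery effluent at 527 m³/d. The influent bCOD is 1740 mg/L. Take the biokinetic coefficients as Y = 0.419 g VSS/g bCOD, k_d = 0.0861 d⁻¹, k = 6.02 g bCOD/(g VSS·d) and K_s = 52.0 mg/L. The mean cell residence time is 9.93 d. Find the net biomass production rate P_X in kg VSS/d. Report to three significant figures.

Effluent substrate depends only on kinetics and SRT: S = K_s(1 + k_d θ_c) / [θ_c(Yk − k_d) − 1] = 52.0 × (1 + 0.0861 × 9.93) / [9.93 × (0.419 × 6.02 − 0.0861) − 1] = 96.46 / 23.19 = 4.159 mg/L.
Y_obs = Y / (1 + k_d θ_c) = 0.419 / (1 + 0.0861 × 9.93) = 0.419 / 1.855 = 0.2259.
Q·(S₀ − S) = 527 × (1740 − 4.16) × 10⁻³ = 914.8 kg/d removed.
Biomass produced: P_X = Y_obs·Q·ΔS = 0.2259 × 914.8 ≈ 206.6 kg VSS/d.

P_X ≈ 207 kg VSS/d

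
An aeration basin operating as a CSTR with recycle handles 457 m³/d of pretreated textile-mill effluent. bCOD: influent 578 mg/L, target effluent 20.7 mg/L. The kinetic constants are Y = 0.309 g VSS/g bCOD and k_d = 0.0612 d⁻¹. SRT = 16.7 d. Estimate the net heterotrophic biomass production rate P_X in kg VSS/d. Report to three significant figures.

P_X ≈ 38.9 kg VSS/d

Correct the yield for decay: Y_obs = Y/(1 + k_d θ_c) = 0.309 / (1 + 0.0612 × 16.7) = 0.309 / 2.022 = 0.1528.
Q·(S₀ − S) = 457 × (578 − 20.7) × 10⁻³ = 254.7 kg/d removed.
Biomass produced: P_X = Y_obs·Q·ΔS = 0.1528 × 254.7 ≈ 38.92 kg VSS/d.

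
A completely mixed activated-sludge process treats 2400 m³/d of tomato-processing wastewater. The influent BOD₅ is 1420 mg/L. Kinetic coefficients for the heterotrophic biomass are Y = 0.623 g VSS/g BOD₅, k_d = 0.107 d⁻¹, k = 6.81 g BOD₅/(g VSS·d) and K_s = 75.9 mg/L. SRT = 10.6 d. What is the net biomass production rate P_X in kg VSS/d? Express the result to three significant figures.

P_X ≈ 992 kg VSS/d

Effluent substrate depends only on kinetics and SRT: S = K_s(1 + k_d θ_c) / [θ_c(Yk − k_d) − 1] = 75.9 × (1 + 0.107 × 10.6) / [10.6 × (0.623 × 6.81 − 0.107) − 1] = 162.0 / 42.84 = 3.781 mg/L.
The observed yield is Y_obs = Y/(1 + k_d·θ_c) = 0.623 / (1 + 0.107 × 10.6) = 0.623 / 2.134 = 0.2919 g VSS per g BOD₅ removed.
ΔS = 1420 − 3.78 = 1416 mg/L, so the substrate removal rate is 2400 × 1416/1000 = 3399 kg BOD₅/d.
So the net sludge growth is P_X = 0.2919 × 3399 = 992.2 kg VSS/d.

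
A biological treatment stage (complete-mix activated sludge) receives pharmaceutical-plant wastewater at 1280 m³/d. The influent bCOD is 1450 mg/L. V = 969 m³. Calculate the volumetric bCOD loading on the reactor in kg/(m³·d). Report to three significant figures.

Applied bCOD load per unit volume = Q·S₀/V = (1280 × 1450/1000)/969.0 = 1.915 kg bCOD·m⁻³·d⁻¹.

L_v ≈ 1.92 kg bCOD/(m³·d)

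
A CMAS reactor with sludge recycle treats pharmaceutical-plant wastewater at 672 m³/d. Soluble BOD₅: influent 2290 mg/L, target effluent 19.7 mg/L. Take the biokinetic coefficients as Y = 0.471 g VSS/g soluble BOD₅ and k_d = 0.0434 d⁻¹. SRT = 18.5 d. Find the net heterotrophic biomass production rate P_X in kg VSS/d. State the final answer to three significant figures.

Correct the yield for decay: Y_obs = Y/(1 + k_d θ_c) = 0.471 / (1 + 0.0434 × 18.5) = 0.471 / 1.803 = 0.2612.
Mass of soluble BOD₅ removed per day: Q(S₀ − S) = 672 × 2270 g/m³ = 1526 kg/d.
P_X = Y_obs · Q(S₀ − S) = 0.2612 × 1526 = 398.6 kg VSS/d.

P_X ≈ 399 kg VSS/d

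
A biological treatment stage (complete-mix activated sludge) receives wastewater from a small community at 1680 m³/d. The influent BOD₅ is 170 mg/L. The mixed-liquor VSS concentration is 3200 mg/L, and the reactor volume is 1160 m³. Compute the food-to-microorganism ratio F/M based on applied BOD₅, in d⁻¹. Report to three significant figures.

F/M = Q·S₀ / (V·X) = 1680 × 170 / (1160 × 3200) = 0.07694 g BOD₅·(g VSS·d)⁻¹.

F/M ≈ 0.0769 d⁻¹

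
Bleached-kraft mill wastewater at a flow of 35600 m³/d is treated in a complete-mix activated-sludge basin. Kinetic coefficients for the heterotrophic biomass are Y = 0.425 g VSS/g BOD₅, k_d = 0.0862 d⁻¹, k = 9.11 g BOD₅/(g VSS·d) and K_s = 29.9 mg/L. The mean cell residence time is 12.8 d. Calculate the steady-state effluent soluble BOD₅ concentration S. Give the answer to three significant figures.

S ≈ 1.33 mg/L

Effluent substrate depends only on kinetics and SRT: S = K_s(1 + k_d θ_c) / [θ_c(Yk − k_d) − 1] = 29.9 × (1 + 0.0862 × 12.8) / [12.8 × (0.425 × 9.11 − 0.0862) − 1] = 62.89 / 47.46 = 1.325 mg/L.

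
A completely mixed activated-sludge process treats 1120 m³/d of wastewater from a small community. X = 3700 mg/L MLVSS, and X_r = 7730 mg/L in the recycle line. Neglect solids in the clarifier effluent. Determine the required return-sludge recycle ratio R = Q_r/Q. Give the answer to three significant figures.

R = Q_r/Q = X/(X_r − X) = 3700 / (7730 − 3700) = 0.9181.

R ≈ 0.918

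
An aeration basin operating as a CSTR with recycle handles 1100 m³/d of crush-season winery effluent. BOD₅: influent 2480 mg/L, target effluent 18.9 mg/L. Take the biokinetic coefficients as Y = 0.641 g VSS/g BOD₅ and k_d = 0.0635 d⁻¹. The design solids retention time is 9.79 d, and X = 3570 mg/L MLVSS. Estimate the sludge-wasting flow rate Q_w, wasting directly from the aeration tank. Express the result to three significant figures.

From the SRT design equation V = Y Q (S₀−S) θ_c / [X (1 + k_d θ_c)] = 0.641 × 1100 × (2480 − 18.9) × 9.79 / [3570 × (1 + 0.0635 × 9.79)] = 1.7×10^7 / 5789 = 2934 m³.
For wasting at MLVSS concentration, Q_w = V/θ_c = 2934/9.79 = 299.7 m³/d.

Q_w ≈ 300 m³/d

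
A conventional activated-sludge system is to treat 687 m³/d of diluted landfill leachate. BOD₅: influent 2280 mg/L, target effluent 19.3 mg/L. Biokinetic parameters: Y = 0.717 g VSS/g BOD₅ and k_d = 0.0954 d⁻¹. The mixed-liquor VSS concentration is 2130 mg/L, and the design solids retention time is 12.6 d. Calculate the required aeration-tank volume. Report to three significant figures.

V ≈ 2990 m³

Rearranging the biomass balance for a CMAS with decay, V = Y·Q·ΔS·θ_c / [X·(1+k_d θ_c)] = 0.717 × 687 × (2280 − 19.3) × 12.6 / [2130 × (1 + 0.0954 × 12.6)] = 1.4×10^7 / 4690 = 2991 m³.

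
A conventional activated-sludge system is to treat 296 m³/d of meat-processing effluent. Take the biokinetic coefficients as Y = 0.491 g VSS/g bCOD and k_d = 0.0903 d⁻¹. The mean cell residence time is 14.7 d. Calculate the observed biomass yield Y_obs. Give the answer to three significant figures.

Y_obs ≈ 0.211 g VSS/g bCOD

Y_obs = Y / (1 + k_d θ_c) = 0.491 / (1 + 0.0903 × 14.7) = 0.491 / 2.327 = 0.2110.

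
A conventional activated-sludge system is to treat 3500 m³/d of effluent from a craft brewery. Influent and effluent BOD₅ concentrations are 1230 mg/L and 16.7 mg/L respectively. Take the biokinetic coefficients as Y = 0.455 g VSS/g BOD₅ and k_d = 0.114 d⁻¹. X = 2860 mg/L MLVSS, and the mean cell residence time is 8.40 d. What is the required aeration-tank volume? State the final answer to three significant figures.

V ≈ 2900 m³

Rearranging the biomass balance for a CMAS with decay, V = Y·Q·ΔS·θ_c / [X·(1+k_d θ_c)] = 0.455 × 3500 × (1230 − 16.7) × 8.40 / [2860 × (1 + 0.114 × 8.40)] = 1.62×10^7 / 5599 = 2899 m³.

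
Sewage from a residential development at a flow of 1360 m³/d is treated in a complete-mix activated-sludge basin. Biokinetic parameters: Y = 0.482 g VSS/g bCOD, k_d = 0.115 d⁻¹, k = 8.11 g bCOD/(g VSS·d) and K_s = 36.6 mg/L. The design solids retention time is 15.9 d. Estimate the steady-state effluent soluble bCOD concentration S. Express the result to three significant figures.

For a completely mixed reactor with recycle the Lawrence–McCarty relation gives S = K_s·(1 + k_d·θ_c) / [θ_c·(Y·k − k_d) − 1] = 36.6 × (1 + 0.115 × 15.9) / [15.9 × (0.482 × 8.11 − 0.115) − 1] = 103.5 / 59.32 = 1.745 mg/L.

S ≈ 1.75 mg/L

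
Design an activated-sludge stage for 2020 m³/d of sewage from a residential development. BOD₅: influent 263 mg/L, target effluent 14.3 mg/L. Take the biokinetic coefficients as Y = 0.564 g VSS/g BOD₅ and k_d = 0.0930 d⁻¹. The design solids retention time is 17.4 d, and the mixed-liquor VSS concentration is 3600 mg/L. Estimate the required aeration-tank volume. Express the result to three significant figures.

Steady-state biomass mass balance: V·X·(1 + k_d·θ_c) = Y·Q·(S₀ − S)·θ_c, so V = 0.564 × 2020 × (263 − 14.3) × 17.4 / [3600 × (1 + 0.0930 × 17.4)] = 4.93×10^6 / 9426 = 523.1 m³.

V ≈ 523 m³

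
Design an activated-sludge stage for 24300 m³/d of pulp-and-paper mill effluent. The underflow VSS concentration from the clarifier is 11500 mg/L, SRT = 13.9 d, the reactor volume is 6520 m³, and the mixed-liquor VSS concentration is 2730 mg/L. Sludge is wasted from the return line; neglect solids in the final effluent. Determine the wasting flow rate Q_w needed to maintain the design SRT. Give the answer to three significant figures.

Wasting from the return line (neglecting effluent solids): Q_w = V·X / (θ_c·X_r) = 6520 × 2730 / (13.9 × 11500) = 111.4 m³/d.

Q_w ≈ 111 m³/d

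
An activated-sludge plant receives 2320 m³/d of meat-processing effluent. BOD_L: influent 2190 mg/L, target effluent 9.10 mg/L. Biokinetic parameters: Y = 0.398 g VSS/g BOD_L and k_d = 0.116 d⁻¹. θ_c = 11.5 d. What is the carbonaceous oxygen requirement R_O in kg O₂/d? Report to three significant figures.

R_O ≈ 3830 kg O₂/d

Observed yield with endogenous decay: Y_obs = Y / (1 + k_d·θ_c) = 0.398 / (1 + 0.116 × 11.5) = 0.398 / 2.334 = 0.1705 g VSS/g BOD_L.
Q·(S₀ − S) = 2320 × (2190 − 9.10) × 10⁻³ = 5060 kg/d removed.
P_X = Y_obs·Q·(S₀ − S) = 0.1705 × 5060 = 862.8 kg VSS/d.
R_O = Q·ΔS − 1.42 P_X = 5060 − 1225 = 3835 kg O₂/d.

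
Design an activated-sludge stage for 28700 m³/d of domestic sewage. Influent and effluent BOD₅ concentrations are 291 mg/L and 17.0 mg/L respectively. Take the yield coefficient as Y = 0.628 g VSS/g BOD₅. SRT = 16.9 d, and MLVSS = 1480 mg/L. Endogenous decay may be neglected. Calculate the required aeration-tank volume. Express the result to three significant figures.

V ≈ 56400 m³

V·X = Y·Q·ΔS·θ_c gives V = 0.628 × 28700 × (291 − 17.0) × 16.9 / 1480 = 56392 m³.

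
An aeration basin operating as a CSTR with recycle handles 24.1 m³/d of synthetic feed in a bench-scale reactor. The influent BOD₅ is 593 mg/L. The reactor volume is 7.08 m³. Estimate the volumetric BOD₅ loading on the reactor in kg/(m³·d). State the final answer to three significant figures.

Volumetric loading L_v = Q·S₀ / V = 24.1 × 593 g/m³ / 7.080 m³ = 2019 g/(m³·d) = 2.019 kg BOD₅/(m³·d).

L_v ≈ 2.02 kg BOD₅/(m³·d)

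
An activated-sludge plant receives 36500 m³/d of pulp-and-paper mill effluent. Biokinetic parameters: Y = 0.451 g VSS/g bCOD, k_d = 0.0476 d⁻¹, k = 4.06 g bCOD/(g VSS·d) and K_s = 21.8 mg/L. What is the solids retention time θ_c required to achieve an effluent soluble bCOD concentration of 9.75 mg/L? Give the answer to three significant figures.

θ_c ≈ 1.93 d

From 1/θ_c = Y·k·S/(K_s + S) − k_d: Y·k·S/(K_s+S) = 0.451 × 4.06 × 9.75 / (21.8 + 9.75) = 0.5659 d⁻¹.
1/θ_c = 0.5659 − 0.0476 = 0.5183 d⁻¹, so θ_c = 1.930 d.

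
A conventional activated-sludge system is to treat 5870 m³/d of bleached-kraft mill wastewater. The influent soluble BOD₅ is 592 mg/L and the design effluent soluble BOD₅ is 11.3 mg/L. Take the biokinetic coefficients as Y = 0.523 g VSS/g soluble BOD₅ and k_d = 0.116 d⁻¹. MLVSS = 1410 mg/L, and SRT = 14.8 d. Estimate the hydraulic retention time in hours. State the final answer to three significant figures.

From the SRT design equation V = Y Q (S₀−S) θ_c / [X (1 + k_d θ_c)] = 0.523 × 5870 × (592 − 11.3) × 14.8 / [1410 × (1 + 0.116 × 14.8)] = 2.64×10^7 / 3831 = 6888 m³.
Hydraulic retention time τ = V/Q = 6888 / 5870 = 1.173 d = 28.16 h.

τ ≈ 28.2 h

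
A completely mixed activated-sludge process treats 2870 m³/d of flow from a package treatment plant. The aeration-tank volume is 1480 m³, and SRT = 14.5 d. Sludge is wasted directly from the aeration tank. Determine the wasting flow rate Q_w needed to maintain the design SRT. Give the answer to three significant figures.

Wasting from the aeration tank: Q_w = V / θ_c = 1480 / 14.5 = 102.1 m³/d.

Q_w ≈ 102 m³/d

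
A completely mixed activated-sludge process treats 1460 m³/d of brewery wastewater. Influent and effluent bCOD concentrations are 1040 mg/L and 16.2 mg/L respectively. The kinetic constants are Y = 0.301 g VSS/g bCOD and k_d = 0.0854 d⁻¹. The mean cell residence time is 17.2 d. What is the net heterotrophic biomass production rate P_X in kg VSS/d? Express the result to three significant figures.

P_X ≈ 182 kg VSS/d

Observed yield with endogenous decay: Y_obs = Y / (1 + k_d·θ_c) = 0.301 / (1 + 0.0854 × 17.2) = 0.301 / 2.469 = 0.1219 g VSS/g bCOD.
ΔS = 1040 − 16.2 = 1024 mg/L, so the substrate removal rate is 1460 × 1024/1000 = 1495 kg bCOD/d.
Biomass produced: P_X = Y_obs·Q·ΔS = 0.1219 × 1495 ≈ 182.2 kg VSS/d.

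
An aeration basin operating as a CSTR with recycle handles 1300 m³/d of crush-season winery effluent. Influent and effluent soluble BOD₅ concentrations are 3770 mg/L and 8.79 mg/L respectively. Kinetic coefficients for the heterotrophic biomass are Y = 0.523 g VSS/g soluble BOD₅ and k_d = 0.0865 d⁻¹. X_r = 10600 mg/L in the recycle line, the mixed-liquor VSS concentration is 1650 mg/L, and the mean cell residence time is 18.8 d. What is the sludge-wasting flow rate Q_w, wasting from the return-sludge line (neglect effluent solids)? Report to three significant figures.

Rearranging the biomass balance for a CMAS with decay, V = Y·Q·ΔS·θ_c / [X·(1+k_d θ_c)] = 0.523 × 1300 × (3770 − 8.79) × 18.8 / [1650 × (1 + 0.0865 × 18.8)] = 4.81×10^7 / 4333 = 11095 m³.
θ_c = V·X/(Q_w·X_r) when wasting from the recycle, so Q_w = V·X/(θ_c·X_r) = 11095 × 1650 / (18.8 × 10600) = 91.86 m³/d.

Q_w ≈ 91.9 m³/d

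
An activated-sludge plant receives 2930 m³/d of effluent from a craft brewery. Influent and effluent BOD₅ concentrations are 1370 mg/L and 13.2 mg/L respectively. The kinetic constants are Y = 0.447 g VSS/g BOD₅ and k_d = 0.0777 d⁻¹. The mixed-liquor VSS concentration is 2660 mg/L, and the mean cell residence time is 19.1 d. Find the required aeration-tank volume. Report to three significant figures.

V ≈ 5140 m³

Steady-state biomass mass balance: V·X·(1 + k_d·θ_c) = Y·Q·(S₀ − S)·θ_c, so V = 0.447 × 2930 × (1370 − 13.2) × 19.1 / [2660 × (1 + 0.0777 × 19.1)] = 3.39×10^7 / 6608 = 5137 m³.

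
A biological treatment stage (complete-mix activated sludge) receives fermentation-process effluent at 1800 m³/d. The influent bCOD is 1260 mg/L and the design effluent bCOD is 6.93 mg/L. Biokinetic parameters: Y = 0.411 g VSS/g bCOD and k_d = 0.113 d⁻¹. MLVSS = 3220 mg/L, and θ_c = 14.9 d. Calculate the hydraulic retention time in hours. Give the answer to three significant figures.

Steady-state biomass mass balance: V·X·(1 + k_d·θ_c) = Y·Q·(S₀ − S)·θ_c, so V = 0.411 × 1800 × (1260 − 6.93) × 14.9 / [3220 × (1 + 0.113 × 14.9)] = 1.38×10^7 / 8642 = 1598 m³.
HRT = V/Q = 1598 m³ / 1800 m³·d⁻¹ = 0.8880 d × 24 = 21.31 h.

τ ≈ 21.3 h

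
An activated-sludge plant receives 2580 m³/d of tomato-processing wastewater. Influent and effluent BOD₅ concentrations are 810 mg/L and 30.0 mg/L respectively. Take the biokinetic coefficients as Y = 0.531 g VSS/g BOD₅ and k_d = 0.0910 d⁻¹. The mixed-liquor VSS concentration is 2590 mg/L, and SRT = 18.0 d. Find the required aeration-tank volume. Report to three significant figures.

Steady-state biomass mass balance: V·X·(1 + k_d·θ_c) = Y·Q·(S₀ − S)·θ_c, so V = 0.531 × 2580 × (810 − 30.0) × 18.0 / [2590 × (1 + 0.0910 × 18.0)] = 1.92×10^7 / 6832 = 2815 m³.

V ≈ 2820 m³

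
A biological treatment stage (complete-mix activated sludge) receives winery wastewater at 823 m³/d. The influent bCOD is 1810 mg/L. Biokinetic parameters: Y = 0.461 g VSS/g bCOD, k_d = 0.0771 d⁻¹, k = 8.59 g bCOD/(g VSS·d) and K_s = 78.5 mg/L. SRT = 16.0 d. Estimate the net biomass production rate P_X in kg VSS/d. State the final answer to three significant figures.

From the Monod/SRT balance for a CMAS, S = K_s·(1+k_d θ_c)/[θ_c·(Y k − k_d) − 1] = 78.5 × (1 + 0.0771 × 16.0) / [16.0 × (0.461 × 8.59 − 0.0771) − 1] = 175.3 / 61.13 = 2.868 mg/L.
Correct the yield for decay: Y_obs = Y/(1 + k_d θ_c) = 0.461 / (1 + 0.0771 × 16.0) = 0.461 / 2.234 = 0.2064.
Mass of bCOD removed per day: Q(S₀ − S) = 823 × 1807 g/m³ = 1487 kg/d.
Net biomass production P_X = Y_obs × Q·(S₀ − S) = 0.2064 × 1487 = 307.0 kg VSS/d.

P_X ≈ 307 kg VSS/d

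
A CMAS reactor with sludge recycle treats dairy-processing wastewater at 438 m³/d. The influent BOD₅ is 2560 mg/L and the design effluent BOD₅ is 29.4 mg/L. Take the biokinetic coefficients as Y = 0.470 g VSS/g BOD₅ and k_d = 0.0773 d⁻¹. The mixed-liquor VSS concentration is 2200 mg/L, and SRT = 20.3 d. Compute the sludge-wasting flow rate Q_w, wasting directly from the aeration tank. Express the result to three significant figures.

Q_w ≈ 92.2 m³/d

Steady-state biomass mass balance: V·X·(1 + k_d·θ_c) = Y·Q·(S₀ − S)·θ_c, so V = 0.470 × 438 × (2560 − 29.4) × 20.3 / [2200 × (1 + 0.0773 × 20.3)] = 1.06×10^7 / 5652 = 1871 m³.
For wasting at MLVSS concentration, Q_w = V/θ_c = 1871/20.3 = 92.17 m³/d.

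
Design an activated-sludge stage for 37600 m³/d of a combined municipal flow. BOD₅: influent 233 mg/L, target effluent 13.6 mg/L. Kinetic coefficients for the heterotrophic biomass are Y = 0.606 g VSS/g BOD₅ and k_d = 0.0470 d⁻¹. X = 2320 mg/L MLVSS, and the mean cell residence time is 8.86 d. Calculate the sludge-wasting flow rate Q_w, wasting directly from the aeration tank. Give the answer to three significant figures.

Q_w ≈ 1520 m³/d

Rearranging the biomass balance for a CMAS with decay, V = Y·Q·ΔS·θ_c / [X·(1+k_d θ_c)] = 0.606 × 37600 × (233 − 13.6) × 8.86 / [2320 × (1 + 0.0470 × 8.86)] = 4.43×10^7 / 3286 = 13479 m³.
With mixed-liquor wasting, θ_c = V/Q_w, so Q_w = V/θ_c = 13479/8.86 = 1521 m³/d.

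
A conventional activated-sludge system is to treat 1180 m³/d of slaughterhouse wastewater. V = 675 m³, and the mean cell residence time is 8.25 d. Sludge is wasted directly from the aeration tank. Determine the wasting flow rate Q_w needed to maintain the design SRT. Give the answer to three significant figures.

For wasting at MLVSS concentration, Q_w = V/θ_c = 675.0/8.25 = 81.82 m³/d.

Q_w ≈ 81.8 m³/d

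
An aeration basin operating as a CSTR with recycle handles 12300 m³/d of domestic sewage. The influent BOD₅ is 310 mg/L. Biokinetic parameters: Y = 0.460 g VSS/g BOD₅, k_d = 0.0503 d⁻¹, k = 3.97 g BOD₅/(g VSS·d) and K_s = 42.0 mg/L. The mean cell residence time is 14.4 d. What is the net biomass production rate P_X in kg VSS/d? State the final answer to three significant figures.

Effluent substrate depends only on kinetics and SRT: S = K_s(1 + k_d θ_c) / [θ_c(Yk − k_d) − 1] = 42.0 × (1 + 0.0503 × 14.4) / [14.4 × (0.460 × 3.97 − 0.0503) − 1] = 72.42 / 24.57 = 2.947 mg/L.
Correct the yield for decay: Y_obs = Y/(1 + k_d θ_c) = 0.460 / (1 + 0.0503 × 14.4) = 0.460 / 1.724 = 0.2668.
Substrate removed = Q·(S₀ − S) = 12300 m³/d × (310 − 2.95) g/m³ = 3.78×10^6 g/d = 3777 kg/d.
Net biomass production P_X = Y_obs × Q·(S₀ − S) = 0.2668 × 3777 = 1008 kg VSS/d.

P_X ≈ 1010 kg VSS/d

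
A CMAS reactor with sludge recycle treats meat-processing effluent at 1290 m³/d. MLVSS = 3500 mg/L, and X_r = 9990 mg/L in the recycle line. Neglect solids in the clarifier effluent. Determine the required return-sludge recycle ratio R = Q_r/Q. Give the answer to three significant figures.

R ≈ 0.539

R = Q_r/Q = X/(X_r − X) = 3500 / (9990 − 3500) = 0.5393.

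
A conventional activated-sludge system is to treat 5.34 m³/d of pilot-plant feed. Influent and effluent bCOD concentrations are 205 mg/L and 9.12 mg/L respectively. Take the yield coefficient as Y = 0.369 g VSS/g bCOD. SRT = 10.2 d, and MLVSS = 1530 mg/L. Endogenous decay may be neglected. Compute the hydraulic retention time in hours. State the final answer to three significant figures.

V·X = Y·Q·ΔS·θ_c gives V = 0.369 × 5.34 × (205 − 9.12) × 10.2 / 1530 = 2.573 m³.
Hydraulic retention time τ = V/Q = 2.573 / 5.34 = 0.4819 d = 11.56 h.

τ ≈ 11.6 h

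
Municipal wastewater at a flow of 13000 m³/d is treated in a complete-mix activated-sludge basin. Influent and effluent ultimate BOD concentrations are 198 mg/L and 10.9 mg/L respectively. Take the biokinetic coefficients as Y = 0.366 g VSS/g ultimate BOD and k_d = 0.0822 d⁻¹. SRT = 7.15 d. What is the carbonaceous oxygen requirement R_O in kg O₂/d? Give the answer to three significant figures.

Y_obs = Y / (1 + k_d θ_c) = 0.366 / (1 + 0.0822 × 7.15) = 0.366 / 1.588 = 0.2305.
Q·(S₀ − S) = 13000 × (198 − 10.9) × 10⁻³ = 2432 kg/d removed.
Net sludge production P_X = 0.2305 × 2432 = 560.7 kg VSS/d.
Carbonaceous O₂ demand = substrate oxidised − cell-mass equivalent = 2432 − 1.42 × 560.7 = 1636 kg O₂/d.

R_O ≈ 1640 kg O₂/d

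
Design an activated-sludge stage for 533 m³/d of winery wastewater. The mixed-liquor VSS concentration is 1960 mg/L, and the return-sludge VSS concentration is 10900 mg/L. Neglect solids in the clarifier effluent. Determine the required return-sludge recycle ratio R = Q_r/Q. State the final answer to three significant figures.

R ≈ 0.219

Mass balance around the secondary clarifier (neglecting effluent solids): R = X / (X_r − X) = 1960 / (10900 − 1960) = 0.2192.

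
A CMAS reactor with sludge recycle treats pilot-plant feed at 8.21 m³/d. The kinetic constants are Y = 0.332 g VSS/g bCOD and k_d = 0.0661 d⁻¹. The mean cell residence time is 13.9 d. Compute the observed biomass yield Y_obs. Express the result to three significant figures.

Correct the yield for decay: Y_obs = Y/(1 + k_d θ_c) = 0.332 / (1 + 0.0661 × 13.9) = 0.332 / 1.919 = 0.1730.

Y_obs ≈ 0.173 g VSS/g bCOD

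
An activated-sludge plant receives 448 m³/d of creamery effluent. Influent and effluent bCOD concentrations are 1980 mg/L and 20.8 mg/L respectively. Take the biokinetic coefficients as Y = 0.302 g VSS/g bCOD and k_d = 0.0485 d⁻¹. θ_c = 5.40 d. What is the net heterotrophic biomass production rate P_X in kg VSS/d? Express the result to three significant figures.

Observed yield with endogenous decay: Y_obs = Y / (1 + k_d·θ_c) = 0.302 / (1 + 0.0485 × 5.40) = 0.302 / 1.262 = 0.2393 g VSS/g bCOD.
Q·(S₀ − S) = 448 × (1980 − 20.8) × 10⁻³ = 877.7 kg/d removed.
Biomass produced: P_X = Y_obs·Q·ΔS = 0.2393 × 877.7 ≈ 210.1 kg VSS/d.

P_X ≈ 210 kg VSS/d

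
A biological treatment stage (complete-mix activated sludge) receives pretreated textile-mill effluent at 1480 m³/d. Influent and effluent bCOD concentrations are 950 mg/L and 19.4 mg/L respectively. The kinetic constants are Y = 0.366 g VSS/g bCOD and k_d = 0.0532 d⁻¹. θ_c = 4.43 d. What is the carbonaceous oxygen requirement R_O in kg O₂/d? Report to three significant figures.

Observed yield with endogenous decay: Y_obs = Y / (1 + k_d·θ_c) = 0.366 / (1 + 0.0532 × 4.43) = 0.366 / 1.236 = 0.2962 g VSS/g bCOD.
Mass of bCOD removed per day: Q(S₀ − S) = 1480 × 930.6 g/m³ = 1377 kg/d.
Biomass synthesised: P_X = Y_obs × 1377 = 407.9 kg VSS/d.
Carbonaceous O₂ demand = substrate oxidised − cell-mass equivalent = 1377 − 1.42 × 407.9 = 798.0 kg O₂/d.

R_O ≈ 798 kg O₂/d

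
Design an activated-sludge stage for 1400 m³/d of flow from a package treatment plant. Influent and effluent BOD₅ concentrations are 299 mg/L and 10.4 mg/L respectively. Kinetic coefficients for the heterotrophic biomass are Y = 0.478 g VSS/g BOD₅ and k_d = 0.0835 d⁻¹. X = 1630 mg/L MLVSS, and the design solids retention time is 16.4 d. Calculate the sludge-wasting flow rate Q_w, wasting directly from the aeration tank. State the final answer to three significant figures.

Q_w ≈ 50.0 m³/d

Steady-state biomass mass balance: V·X·(1 + k_d·θ_c) = Y·Q·(S₀ − S)·θ_c, so V = 0.478 × 1400 × (299 − 10.4) × 16.4 / [1630 × (1 + 0.0835 × 16.4)] = 3.17×10^6 / 3862 = 820.1 m³.
With mixed-liquor wasting, θ_c = V/Q_w, so Q_w = V/θ_c = 820.1/16.4 = 50.01 m³/d.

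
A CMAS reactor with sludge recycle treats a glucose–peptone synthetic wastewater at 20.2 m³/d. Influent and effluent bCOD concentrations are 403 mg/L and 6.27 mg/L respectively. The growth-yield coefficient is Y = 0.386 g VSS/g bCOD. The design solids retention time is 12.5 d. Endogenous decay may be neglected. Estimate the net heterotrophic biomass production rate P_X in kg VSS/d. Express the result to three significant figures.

P_X ≈ 3.09 kg VSS/d

No decay correction is needed, so Y_obs = Y = 0.386.
Substrate removed = Q·(S₀ − S) = 20.2 m³/d × (403 − 6.27) g/m³ = 8.01×10^3 g/d = 8.014 kg/d.
P_X = Y_obs · Q(S₀ − S) = 0.3860 × 8.014 = 3.093 kg VSS/d.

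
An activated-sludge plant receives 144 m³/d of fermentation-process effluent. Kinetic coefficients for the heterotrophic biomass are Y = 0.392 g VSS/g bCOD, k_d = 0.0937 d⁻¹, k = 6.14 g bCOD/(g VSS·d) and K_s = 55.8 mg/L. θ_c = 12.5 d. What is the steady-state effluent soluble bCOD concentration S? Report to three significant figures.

For a completely mixed reactor with recycle the Lawrence–McCarty relation gives S = K_s·(1 + k_d·θ_c) / [θ_c·(Y·k − k_d) − 1] = 55.8 × (1 + 0.0937 × 12.5) / [12.5 × (0.392 × 6.14 − 0.0937) − 1] = 121.2 / 27.91 = 4.340 mg/L.

S ≈ 4.34 mg/L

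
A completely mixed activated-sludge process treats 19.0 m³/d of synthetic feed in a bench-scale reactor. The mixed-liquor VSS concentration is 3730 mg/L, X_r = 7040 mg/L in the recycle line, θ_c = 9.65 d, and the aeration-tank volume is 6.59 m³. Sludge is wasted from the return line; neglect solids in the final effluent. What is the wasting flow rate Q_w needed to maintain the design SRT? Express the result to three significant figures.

Q_w = (V·X)/(θ_c X_r) = 6.590 × 3730 / (9.65 × 7040) = 0.3618 m³/d.

Q_w ≈ 0.362 m³/d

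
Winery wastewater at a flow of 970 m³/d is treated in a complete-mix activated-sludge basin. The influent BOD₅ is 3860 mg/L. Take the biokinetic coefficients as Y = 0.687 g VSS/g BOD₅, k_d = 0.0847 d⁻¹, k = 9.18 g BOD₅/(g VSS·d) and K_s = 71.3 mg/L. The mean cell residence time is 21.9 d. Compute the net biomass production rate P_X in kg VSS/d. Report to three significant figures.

P_X ≈ 901 kg VSS/d

From the Monod/SRT balance for a CMAS, S = K_s·(1+k_d θ_c)/[θ_c·(Y k − k_d) − 1] = 71.3 × (1 + 0.0847 × 21.9) / [21.9 × (0.687 × 9.18 − 0.0847) − 1] = 203.6 / 135.3 = 1.505 mg/L.
Y_obs = Y / (1 + k_d θ_c) = 0.687 / (1 + 0.0847 × 21.9) = 0.687 / 2.855 = 0.2406.
ΔS = 3860 − 1.50 = 3858 mg/L, so the substrate removal rate is 970 × 3858/1000 = 3743 kg BOD₅/d.
Biomass produced: P_X = Y_obs·Q·ΔS = 0.2406 × 3743 ≈ 900.6 kg VSS/d.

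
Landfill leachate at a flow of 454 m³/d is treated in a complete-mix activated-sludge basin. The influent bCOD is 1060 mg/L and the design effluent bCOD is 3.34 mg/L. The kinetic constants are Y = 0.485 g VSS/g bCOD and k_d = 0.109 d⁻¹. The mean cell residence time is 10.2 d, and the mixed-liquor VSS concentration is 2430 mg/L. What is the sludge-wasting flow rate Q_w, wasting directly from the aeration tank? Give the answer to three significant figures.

Q_w ≈ 45.3 m³/d

Steady-state biomass mass balance: V·X·(1 + k_d·θ_c) = Y·Q·(S₀ − S)·θ_c, so V = 0.485 × 454 × (1060 − 3.34) × 10.2 / [2430 × (1 + 0.109 × 10.2)] = 2.37×10^6 / 5132 = 462.5 m³.
With mixed-liquor wasting, θ_c = V/Q_w, so Q_w = V/θ_c = 462.5/10.2 = 45.34 m³/d.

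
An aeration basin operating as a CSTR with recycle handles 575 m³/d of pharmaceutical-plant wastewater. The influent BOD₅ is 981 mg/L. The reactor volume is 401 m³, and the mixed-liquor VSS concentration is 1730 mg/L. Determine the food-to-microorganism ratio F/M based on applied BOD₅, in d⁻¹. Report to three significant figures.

F/M ≈ 0.813 d⁻¹

F/M = Q·S₀ / (V·X) = 575 × 981 / (401.0 × 1730) = 0.8131 g BOD₅·(g VSS·d)⁻¹.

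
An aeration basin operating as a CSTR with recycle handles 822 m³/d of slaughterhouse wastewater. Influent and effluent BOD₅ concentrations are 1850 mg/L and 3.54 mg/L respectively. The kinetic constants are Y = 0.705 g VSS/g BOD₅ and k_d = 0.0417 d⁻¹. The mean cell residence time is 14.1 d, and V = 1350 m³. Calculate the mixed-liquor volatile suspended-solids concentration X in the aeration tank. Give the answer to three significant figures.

X = Y·Q·ΔS·θ_c / [V·(1 + k_d θ_c)] = 0.705 × 822 × (1850 − 3.54) × 14.1 / [1350 × (1 + 0.0417 × 14.1)] = 7038 mg/L.

X ≈ 7040 mg/L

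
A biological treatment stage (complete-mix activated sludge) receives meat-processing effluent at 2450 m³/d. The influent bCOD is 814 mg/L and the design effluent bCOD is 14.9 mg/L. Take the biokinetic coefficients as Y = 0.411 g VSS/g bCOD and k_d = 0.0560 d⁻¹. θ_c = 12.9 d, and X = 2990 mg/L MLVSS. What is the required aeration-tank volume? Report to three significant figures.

Rearranging the biomass balance for a CMAS with decay, V = Y·Q·ΔS·θ_c / [X·(1+k_d θ_c)] = 0.411 × 2450 × (814 − 14.9) × 12.9 / [2990 × (1 + 0.0560 × 12.9)] = 1.04×10^7 / 5150 = 2016 m³.

V ≈ 2020 m³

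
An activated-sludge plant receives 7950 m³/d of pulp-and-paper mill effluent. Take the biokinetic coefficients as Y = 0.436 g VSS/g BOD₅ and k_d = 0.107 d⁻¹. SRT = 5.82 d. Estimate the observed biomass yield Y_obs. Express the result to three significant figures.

Y_obs ≈ 0.269 g VSS/g BOD₅

Y_obs = Y / (1 + k_d θ_c) = 0.436 / (1 + 0.107 × 5.82) = 0.436 / 1.623 = 0.2687.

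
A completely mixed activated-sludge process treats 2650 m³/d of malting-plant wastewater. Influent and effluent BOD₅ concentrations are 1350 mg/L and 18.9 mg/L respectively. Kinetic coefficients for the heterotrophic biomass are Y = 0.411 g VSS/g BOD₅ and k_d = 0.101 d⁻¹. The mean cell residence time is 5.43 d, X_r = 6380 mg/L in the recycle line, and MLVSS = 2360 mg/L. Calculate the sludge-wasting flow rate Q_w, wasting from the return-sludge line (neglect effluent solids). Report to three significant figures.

Rearranging the biomass balance for a CMAS with decay, V = Y·Q·ΔS·θ_c / [X·(1+k_d θ_c)] = 0.411 × 2650 × (1350 − 18.9) × 5.43 / [2360 × (1 + 0.101 × 5.43)] = 7.87×10^6 / 3654 = 2154 m³.
Q_w = (V·X)/(θ_c X_r) = 2154 × 2360 / (5.43 × 6380) = 146.8 m³/d.

Q_w ≈ 147 m³/d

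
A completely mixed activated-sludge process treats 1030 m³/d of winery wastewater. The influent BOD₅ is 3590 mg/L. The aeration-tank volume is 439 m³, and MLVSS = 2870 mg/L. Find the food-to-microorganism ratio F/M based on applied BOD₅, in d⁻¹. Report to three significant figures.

F/M ≈ 2.93 d⁻¹

F/M = Q·S₀ / (V·X) = 1030 × 3590 / (439.0 × 2870) = 2.935 g BOD₅·(g VSS·d)⁻¹.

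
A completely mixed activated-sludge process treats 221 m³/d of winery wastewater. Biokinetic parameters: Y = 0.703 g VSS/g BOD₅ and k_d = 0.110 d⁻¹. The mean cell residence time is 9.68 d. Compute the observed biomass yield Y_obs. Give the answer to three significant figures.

Y_obs ≈ 0.340 g VSS/g BOD₅

The observed yield is Y_obs = Y/(1 + k_d·θ_c) = 0.703 / (1 + 0.110 × 9.68) = 0.703 / 2.065 = 0.3405 g VSS per g BOD₅ removed.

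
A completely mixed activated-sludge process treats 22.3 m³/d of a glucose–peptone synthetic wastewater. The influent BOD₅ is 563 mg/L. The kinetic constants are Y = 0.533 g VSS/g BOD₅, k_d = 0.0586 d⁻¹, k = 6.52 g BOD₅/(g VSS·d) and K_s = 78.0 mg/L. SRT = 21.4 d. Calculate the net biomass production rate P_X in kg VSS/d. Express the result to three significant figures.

P_X ≈ 2.96 kg VSS/d

For a completely mixed reactor with recycle the Lawrence–McCarty relation gives S = K_s·(1 + k_d·θ_c) / [θ_c·(Y·k − k_d) − 1] = 78.0 × (1 + 0.0586 × 21.4) / [21.4 × (0.533 × 6.52 − 0.0586) − 1] = 175.8 / 72.11 = 2.438 mg/L.
The observed yield is Y_obs = Y/(1 + k_d·θ_c) = 0.533 / (1 + 0.0586 × 21.4) = 0.533 / 2.254 = 0.2365 g VSS per g BOD₅ removed.
Q·(S₀ − S) = 22.3 × (563 − 2.44) × 10⁻³ = 12.50 kg/d removed.
Biomass produced: P_X = Y_obs·Q·ΔS = 0.2365 × 12.50 ≈ 2.956 kg VSS/d.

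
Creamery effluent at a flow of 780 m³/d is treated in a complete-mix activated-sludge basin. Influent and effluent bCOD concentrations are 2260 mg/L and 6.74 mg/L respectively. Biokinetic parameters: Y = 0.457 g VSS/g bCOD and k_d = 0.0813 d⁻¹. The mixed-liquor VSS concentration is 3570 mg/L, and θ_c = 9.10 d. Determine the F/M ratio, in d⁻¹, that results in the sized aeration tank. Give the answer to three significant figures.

F/M ≈ 0.420 d⁻¹

Steady-state biomass mass balance: V·X·(1 + k_d·θ_c) = Y·Q·(S₀ − S)·θ_c, so V = 0.457 × 780 × (2260 − 6.74) × 9.10 / [3570 × (1 + 0.0813 × 9.10)] = 7.31×10^6 / 6211 = 1177 m³.
F/M = applied load / biomass = Q·S₀/(V·X) = 780 × 2260 / (1177 × 3570) = 0.4196 d⁻¹.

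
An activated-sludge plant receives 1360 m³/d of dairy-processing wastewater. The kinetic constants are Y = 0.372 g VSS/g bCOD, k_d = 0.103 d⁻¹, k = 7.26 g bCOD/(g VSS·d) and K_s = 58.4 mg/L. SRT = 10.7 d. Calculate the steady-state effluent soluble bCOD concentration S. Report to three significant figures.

From the Monod/SRT balance for a CMAS, S = K_s·(1+k_d θ_c)/[θ_c·(Y k − k_d) − 1] = 58.4 × (1 + 0.103 × 10.7) / [10.7 × (0.372 × 7.26 − 0.103) − 1] = 122.8 / 26.80 = 4.581 mg/L.

S ≈ 4.58 mg/L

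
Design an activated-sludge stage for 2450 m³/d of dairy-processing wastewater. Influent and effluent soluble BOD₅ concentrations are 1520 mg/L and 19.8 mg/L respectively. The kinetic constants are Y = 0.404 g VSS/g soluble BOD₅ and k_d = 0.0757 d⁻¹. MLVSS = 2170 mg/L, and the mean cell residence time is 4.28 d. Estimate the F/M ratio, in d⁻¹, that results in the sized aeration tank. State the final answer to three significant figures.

F/M ≈ 0.776 d⁻¹

From the SRT design equation V = Y Q (S₀−S) θ_c / [X (1 + k_d θ_c)] = 0.404 × 2450 × (1520 − 19.8) × 4.28 / [2170 × (1 + 0.0757 × 4.28)] = 6.36×10^6 / 2873 = 2212 m³.
F/M = applied load / biomass = Q·S₀/(V·X) = 2450 × 1520 / (2212 × 2170) = 0.7758 d⁻¹.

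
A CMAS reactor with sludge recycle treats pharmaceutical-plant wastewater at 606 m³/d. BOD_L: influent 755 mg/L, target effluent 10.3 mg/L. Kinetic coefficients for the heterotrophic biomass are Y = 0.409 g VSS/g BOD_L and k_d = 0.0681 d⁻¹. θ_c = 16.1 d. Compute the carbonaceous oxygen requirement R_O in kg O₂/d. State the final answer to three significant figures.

The observed yield is Y_obs = Y/(1 + k_d·θ_c) = 0.409 / (1 + 0.0681 × 16.1) = 0.409 / 2.096 = 0.1951 g VSS per g BOD_L removed.
Q·(S₀ − S) = 606 × (755 − 10.3) × 10⁻³ = 451.3 kg/d removed.
Biomass synthesised: P_X = Y_obs × 451.3 = 88.04 kg VSS/d.
R_O = Q·ΔS − 1.42 P_X = 451.3 − 125.0 = 326.3 kg O₂/d.

R_O ≈ 326 kg O₂/d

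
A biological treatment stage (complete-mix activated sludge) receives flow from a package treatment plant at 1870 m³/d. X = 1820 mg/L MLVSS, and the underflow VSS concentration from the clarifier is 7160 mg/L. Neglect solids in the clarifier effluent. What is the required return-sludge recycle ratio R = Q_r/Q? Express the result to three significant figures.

R ≈ 0.341

Solids balance on the clarifier gives (1+R)X = R·X_r, so R = X/(X_r − X) = 1820 / (7160 − 1820) = 0.3408.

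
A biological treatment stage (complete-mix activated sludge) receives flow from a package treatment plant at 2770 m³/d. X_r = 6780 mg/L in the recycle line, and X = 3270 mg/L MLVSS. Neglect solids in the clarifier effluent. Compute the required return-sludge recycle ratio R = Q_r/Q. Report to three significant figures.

R ≈ 0.932

Mass balance around the secondary clarifier (neglecting effluent solids): R = X / (X_r − X) = 3270 / (6780 − 3270) = 0.9316.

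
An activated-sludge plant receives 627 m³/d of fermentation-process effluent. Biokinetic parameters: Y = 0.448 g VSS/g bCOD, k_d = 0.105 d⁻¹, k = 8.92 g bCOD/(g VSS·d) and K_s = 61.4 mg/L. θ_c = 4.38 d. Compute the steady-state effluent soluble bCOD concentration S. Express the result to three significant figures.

S ≈ 5.59 mg/L

From the Monod/SRT balance for a CMAS, S = K_s·(1+k_d θ_c)/[θ_c·(Y k − k_d) − 1] = 61.4 × (1 + 0.105 × 4.38) / [4.38 × (0.448 × 8.92 − 0.105) − 1] = 89.64 / 16.04 = 5.587 mg/L.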